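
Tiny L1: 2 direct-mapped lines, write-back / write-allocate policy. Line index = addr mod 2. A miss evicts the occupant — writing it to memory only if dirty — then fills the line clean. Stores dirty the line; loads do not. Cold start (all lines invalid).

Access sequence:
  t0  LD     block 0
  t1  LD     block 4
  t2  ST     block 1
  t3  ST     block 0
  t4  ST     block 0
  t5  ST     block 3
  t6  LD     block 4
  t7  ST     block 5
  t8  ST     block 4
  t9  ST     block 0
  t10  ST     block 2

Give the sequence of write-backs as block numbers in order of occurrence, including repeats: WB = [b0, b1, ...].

WB = [1, 0, 3, 4, 0]

0: R B0 → L0 miss [-]
1: R B4 → L0 miss [-]
2: W B1 → L1 miss [D]
3: W B0 → L0 miss [D]
4: W B0 → L0 hit [D]
5: W B3 → L1 miss wb→B1 [D]
6: R B4 → L0 miss wb→B0 [-]
7: W B5 → L1 miss wb→B3 [D]
8: W B4 → L0 hit [D]
9: W B0 → L0 miss wb→B4 [D]
10: W B2 → L0 miss wb→B0 [D]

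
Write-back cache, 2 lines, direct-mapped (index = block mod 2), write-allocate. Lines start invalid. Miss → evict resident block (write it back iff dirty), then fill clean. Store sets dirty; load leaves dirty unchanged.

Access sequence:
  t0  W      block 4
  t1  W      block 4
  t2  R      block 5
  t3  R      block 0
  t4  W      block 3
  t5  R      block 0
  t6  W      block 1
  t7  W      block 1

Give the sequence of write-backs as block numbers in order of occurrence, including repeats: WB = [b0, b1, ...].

  0 | W B4 → L0 miss [D]
  1 | W B4 → L0 hit [D]
  2 | R B5 → L1 miss [-]
  3 | R B0 → L0 miss wb→B4 [-]
  4 | W B3 → L1 miss [D]
  5 | R B0 → L0 hit [-]
  6 | W B1 → L1 miss wb→B3 [D]
  7 | W B1 → L1 hit [D]

WB = [4, 3]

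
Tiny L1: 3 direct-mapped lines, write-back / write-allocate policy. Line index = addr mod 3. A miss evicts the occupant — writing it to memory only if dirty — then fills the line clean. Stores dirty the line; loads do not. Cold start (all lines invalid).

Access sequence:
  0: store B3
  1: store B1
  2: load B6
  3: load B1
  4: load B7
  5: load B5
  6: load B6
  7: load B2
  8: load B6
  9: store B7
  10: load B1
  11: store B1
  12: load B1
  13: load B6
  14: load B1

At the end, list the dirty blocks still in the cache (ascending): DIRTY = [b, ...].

DIRTY = [1]

0: W B3 → L0 miss [D]
1: W B1 → L1 miss [D]
2: R B6 → L0 miss wb→B3 [-]
3: R B1 → L1 hit [D]
4: R B7 → L1 miss wb→B1 [-]
5: R B5 → L2 miss [-]
6: R B6 → L0 hit [-]
7: R B2 → L2 miss [-]
8: R B6 → L0 hit [-]
9: W B7 → L1 hit [D]
10: R B1 → L1 miss wb→B7 [-]
11: W B1 → L1 hit [D]
12: R B1 → L1 hit [D]
13: R B6 → L0 hit [-]
14: R B1 → L1 hit [D]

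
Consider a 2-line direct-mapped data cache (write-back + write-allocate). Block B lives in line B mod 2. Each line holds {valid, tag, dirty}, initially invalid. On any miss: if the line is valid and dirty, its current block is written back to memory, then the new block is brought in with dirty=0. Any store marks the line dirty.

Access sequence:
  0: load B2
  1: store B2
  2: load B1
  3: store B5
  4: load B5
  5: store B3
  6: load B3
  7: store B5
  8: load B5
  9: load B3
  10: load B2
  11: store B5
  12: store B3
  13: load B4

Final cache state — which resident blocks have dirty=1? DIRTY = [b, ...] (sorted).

DIRTY = [3]

0: R B2 → L0 miss [-]
1: W B2 → L0 hit [D]
2: R B1 → L1 miss [-]
3: W B5 → L1 miss [D]
4: R B5 → L1 hit [D]
5: W B3 → L1 miss wb→B5 [D]
6: R B3 → L1 hit [D]
7: W B5 → L1 miss wb→B3 [D]
8: R B5 → L1 hit [D]
9: R B3 → L1 miss wb→B5 [-]
10: R B2 → L0 hit [D]
11: W B5 → L1 miss [D]
12: W B3 → L1 miss wb→B5 [D]
13: R B4 → L0 miss wb→B2 [-]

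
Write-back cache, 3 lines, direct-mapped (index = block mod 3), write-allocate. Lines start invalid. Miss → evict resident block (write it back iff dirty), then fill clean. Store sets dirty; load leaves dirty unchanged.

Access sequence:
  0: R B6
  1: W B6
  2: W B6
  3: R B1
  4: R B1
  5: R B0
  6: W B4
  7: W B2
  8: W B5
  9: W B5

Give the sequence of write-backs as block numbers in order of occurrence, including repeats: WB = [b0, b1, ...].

0: R B6 -> L0 miss  d=-]
1: W B6 -> L0 hit  d=D]
2: W B6 -> L0 hit  d=D]
3: R B1 -> L1 miss  d=-]
4: R B1 -> L1 hit  d=-]
5: R B0 -> L0 miss wb->B6  d=-]
6: W B4 -> L1 miss  d=D]
7: W B2 -> L2 miss  d=D]
8: W B5 -> L2 miss wb->B2  d=D]
9: W B5 -> L2 hit  d=D]

WB = [6, 2]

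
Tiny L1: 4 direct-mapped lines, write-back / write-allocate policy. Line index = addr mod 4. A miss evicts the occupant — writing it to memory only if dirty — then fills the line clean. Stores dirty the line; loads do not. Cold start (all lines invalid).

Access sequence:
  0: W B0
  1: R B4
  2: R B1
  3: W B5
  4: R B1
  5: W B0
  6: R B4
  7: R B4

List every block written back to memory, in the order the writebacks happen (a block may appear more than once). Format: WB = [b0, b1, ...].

WB = [0, 5, 0]

0: W B0 → L0 miss [D]
1: R B4 → L0 miss wb→B0 [-]
2: R B1 → L1 miss [-]
3: W B5 → L1 miss [D]
4: R B1 → L1 miss wb→B5 [-]
5: W B0 → L0 miss [D]
6: R B4 → L0 miss wb→B0 [-]
7: R B4 → L0 hit [-]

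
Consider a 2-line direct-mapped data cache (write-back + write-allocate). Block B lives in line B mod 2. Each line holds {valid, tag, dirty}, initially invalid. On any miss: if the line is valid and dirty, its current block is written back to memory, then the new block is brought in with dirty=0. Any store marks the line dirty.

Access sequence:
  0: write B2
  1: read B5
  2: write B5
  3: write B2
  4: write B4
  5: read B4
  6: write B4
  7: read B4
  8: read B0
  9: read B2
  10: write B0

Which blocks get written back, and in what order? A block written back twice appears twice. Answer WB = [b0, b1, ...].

0: W B2 -> L0 miss  d=D]
1: R B5 -> L1 miss  d=-]
2: W B5 -> L1 hit  d=D]
3: W B2 -> L0 hit  d=D]
4: W B4 -> L0 miss wb->B2  d=D]
5: R B4 -> L0 hit  d=D]
6: W B4 -> L0 hit  d=D]
7: R B4 -> L0 hit  d=D]
8: R B0 -> L0 miss wb->B4  d=-]
9: R B2 -> L0 miss  d=-]
10: W B0 -> L0 miss  d=D]

WB = [2, 4]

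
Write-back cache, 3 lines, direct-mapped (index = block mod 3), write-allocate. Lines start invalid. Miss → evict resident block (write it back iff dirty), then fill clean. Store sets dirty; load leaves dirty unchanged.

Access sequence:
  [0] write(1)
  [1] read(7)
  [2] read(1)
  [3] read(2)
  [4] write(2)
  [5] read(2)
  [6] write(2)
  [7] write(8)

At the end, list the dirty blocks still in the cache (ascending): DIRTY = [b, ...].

  0 | W B1 → L1 miss [D]
  1 | R B7 → L1 miss wb→B1 [-]
  2 | R B1 → L1 miss [-]
  3 | R B2 → L2 miss [-]
  4 | W B2 → L2 hit [D]
  5 | R B2 → L2 hit [D]
  6 | W B2 → L2 hit [D]
  7 | W B8 → L2 miss wb→B2 [D]

DIRTY = [8]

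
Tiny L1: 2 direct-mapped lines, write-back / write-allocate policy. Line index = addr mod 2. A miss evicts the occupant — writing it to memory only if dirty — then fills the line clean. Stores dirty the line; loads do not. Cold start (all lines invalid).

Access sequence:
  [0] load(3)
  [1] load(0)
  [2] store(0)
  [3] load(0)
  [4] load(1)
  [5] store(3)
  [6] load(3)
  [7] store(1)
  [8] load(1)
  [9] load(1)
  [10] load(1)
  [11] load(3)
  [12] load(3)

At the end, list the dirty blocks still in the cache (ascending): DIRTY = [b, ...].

DIRTY = [0]

0: R B3 → L1 miss [-]
1: R B0 → L0 miss [-]
2: W B0 → L0 hit [D]
3: R B0 → L0 hit [D]
4: R B1 → L1 miss [-]
5: W B3 → L1 miss [D]
6: R B3 → L1 hit [D]
7: W B1 → L1 miss wb→B3 [D]
8: R B1 → L1 hit [D]
9: R B1 → L1 hit [D]
10: R B1 → L1 hit [D]
11: R B3 → L1 miss wb→B1 [-]
12: R B3 → L1 hit [-]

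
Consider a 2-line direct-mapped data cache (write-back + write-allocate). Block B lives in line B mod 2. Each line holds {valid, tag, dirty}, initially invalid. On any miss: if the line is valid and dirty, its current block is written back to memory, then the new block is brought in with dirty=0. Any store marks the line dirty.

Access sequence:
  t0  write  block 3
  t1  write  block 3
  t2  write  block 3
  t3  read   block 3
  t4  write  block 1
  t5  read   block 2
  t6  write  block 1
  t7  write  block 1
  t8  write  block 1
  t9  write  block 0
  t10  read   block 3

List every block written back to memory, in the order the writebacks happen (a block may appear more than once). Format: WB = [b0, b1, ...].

  0 | W B3 → L1 miss [D]
  1 | W B3 → L1 hit [D]
  2 | W B3 → L1 hit [D]
  3 | R B3 → L1 hit [D]
  4 | W B1 → L1 miss wb→B3 [D]
  5 | R B2 → L0 miss [-]
  6 | W B1 → L1 hit [D]
  7 | W B1 → L1 hit [D]
  8 | W B1 → L1 hit [D]
  9 | W B0 → L0 miss [D]
  10 | R B3 → L1 miss wb→B1 [-]

WB = [3, 1]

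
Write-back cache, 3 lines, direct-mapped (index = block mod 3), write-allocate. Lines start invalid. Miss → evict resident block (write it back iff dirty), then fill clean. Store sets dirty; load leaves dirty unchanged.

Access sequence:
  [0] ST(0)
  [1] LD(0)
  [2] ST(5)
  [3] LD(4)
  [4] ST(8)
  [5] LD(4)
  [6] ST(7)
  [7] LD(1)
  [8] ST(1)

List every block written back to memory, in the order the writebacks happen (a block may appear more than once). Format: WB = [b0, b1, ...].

  0 | W B0 → L0 miss [D]
  1 | R B0 → L0 hit [D]
  2 | W B5 → L2 miss [D]
  3 | R B4 → L1 miss [-]
  4 | W B8 → L2 miss wb→B5 [D]
  5 | R B4 → L1 hit [-]
  6 | W B7 → L1 miss [D]
  7 | R B1 → L1 miss wb→B7 [-]
  8 | W B1 → L1 hit [D]

WB = [5, 7]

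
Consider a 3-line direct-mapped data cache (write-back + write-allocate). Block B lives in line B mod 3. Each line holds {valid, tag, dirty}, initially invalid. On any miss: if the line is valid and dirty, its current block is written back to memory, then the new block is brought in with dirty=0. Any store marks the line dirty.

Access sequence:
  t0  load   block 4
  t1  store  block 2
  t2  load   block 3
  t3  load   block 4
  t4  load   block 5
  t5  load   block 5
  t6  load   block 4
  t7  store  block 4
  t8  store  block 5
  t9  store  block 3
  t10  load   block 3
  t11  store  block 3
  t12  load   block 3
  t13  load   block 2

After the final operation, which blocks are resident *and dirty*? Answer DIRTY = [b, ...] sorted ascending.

0: R B4 -> L1 miss  d=-]
1: W B2 -> L2 miss  d=D]
2: R B3 -> L0 miss  d=-]
3: R B4 -> L1 hit  d=-]
4: R B5 -> L2 miss wb->B2  d=-]
5: R B5 -> L2 hit  d=-]
6: R B4 -> L1 hit  d=-]
7: W B4 -> L1 hit  d=D]
8: W B5 -> L2 hit  d=D]
9: W B3 -> L0 hit  d=D]
10: R B3 -> L0 hit  d=D]
11: W B3 -> L0 hit  d=D]
12: R B3 -> L0 hit  d=D]
13: R B2 -> L2 miss wb->B5  d=-]

DIRTY = [3, 4]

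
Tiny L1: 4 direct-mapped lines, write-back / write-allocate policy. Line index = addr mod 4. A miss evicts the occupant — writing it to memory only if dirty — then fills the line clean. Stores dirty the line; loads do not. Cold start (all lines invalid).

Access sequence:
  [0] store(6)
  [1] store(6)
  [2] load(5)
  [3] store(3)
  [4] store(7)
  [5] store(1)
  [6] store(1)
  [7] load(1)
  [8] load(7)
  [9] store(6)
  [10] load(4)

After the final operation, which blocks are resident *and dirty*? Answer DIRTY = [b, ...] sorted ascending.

0: W B6 → L2 miss [D]
1: W B6 → L2 hit [D]
2: R B5 → L1 miss [-]
3: W B3 → L3 miss [D]
4: W B7 → L3 miss wb→B3 [D]
5: W B1 → L1 miss [D]
6: W B1 → L1 hit [D]
7: R B1 → L1 hit [D]
8: R B7 → L3 hit [D]
9: W B6 → L2 hit [D]
10: R B4 → L0 miss [-]

DIRTY = [1, 6, 7]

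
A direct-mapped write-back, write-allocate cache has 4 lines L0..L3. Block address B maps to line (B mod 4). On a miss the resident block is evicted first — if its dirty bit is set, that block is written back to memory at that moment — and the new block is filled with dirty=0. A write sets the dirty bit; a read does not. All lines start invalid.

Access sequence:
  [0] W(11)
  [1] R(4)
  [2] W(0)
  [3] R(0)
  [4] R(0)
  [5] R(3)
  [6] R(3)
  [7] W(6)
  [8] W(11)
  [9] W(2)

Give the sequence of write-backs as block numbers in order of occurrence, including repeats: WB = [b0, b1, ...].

WB = [11, 6]

0: W B11 -> L3 miss  d=D]
1: R B4 -> L0 miss  d=-]
2: W B0 -> L0 miss  d=D]
3: R B0 -> L0 hit  d=D]
4: R B0 -> L0 hit  d=D]
5: R B3 -> L3 miss wb->B11  d=-]
6: R B3 -> L3 hit  d=-]
7: W B6 -> L2 miss  d=D]
8: W B11 -> L3 miss  d=D]
9: W B2 -> L2 miss wb->B6  d=D]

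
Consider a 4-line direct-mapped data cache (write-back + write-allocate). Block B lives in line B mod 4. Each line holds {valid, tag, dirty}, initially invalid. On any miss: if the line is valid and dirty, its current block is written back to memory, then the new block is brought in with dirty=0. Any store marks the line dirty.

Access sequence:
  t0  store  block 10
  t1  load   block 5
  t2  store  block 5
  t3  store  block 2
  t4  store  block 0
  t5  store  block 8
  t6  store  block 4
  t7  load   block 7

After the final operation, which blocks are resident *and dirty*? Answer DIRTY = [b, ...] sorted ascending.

DIRTY = [2, 4, 5]

0: W B10 -> L2 miss  d=D]
1: R B5 -> L1 miss  d=-]
2: W B5 -> L1 hit  d=D]
3: W B2 -> L2 miss wb->B10  d=D]
4: W B0 -> L0 miss  d=D]
5: W B8 -> L0 miss wb->B0  d=D]
6: W B4 -> L0 miss wb->B8  d=D]
7: R B7 -> L3 miss  d=-]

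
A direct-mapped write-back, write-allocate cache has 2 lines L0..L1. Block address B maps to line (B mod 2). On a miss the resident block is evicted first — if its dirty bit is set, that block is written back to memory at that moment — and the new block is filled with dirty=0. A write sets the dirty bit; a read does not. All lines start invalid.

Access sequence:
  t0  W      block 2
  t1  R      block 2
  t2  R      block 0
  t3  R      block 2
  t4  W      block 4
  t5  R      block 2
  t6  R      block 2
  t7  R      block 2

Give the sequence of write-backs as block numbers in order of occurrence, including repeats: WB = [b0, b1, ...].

WB = [2, 4]

0: W B2 → L0 miss [D]
1: R B2 → L0 hit [D]
2: R B0 → L0 miss wb→B2 [-]
3: R B2 → L0 miss [-]
4: W B4 → L0 miss [D]
5: R B2 → L0 miss wb→B4 [-]
6: R B2 → L0 hit [-]
7: R B2 → L0 hit [-]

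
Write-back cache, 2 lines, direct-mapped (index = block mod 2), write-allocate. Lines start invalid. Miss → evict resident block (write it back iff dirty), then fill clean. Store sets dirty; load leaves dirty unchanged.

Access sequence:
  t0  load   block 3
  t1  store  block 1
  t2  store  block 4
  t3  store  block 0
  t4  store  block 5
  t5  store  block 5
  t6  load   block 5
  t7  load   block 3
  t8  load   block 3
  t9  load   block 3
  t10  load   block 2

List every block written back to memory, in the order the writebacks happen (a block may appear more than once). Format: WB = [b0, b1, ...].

0: R B3 → L1 miss [-]
1: W B1 → L1 miss [D]
2: W B4 → L0 miss [D]
3: W B0 → L0 miss wb→B4 [D]
4: W B5 → L1 miss wb→B1 [D]
5: W B5 → L1 hit [D]
6: R B5 → L1 hit [D]
7: R B3 → L1 miss wb→B5 [-]
8: R B3 → L1 hit [-]
9: R B3 → L1 hit [-]
10: R B2 → L0 miss wb→B0 [-]

WB = [4, 1, 5, 0]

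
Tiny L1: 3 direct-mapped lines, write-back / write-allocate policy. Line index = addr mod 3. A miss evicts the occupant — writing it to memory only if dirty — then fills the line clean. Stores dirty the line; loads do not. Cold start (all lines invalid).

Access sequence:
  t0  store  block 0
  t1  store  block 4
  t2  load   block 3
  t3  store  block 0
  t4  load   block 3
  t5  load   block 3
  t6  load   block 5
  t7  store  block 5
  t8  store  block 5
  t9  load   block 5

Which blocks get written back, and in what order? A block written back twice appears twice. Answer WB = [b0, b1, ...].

WB = [0, 0]

0: W B0 → L0 miss [D]
1: W B4 → L1 miss [D]
2: R B3 → L0 miss wb→B0 [-]
3: W B0 → L0 miss [D]
4: R B3 → L0 miss wb→B0 [-]
5: R B3 → L0 hit [-]
6: R B5 → L2 miss [-]
7: W B5 → L2 hit [D]
8: W B5 → L2 hit [D]
9: R B5 → L2 hit [D]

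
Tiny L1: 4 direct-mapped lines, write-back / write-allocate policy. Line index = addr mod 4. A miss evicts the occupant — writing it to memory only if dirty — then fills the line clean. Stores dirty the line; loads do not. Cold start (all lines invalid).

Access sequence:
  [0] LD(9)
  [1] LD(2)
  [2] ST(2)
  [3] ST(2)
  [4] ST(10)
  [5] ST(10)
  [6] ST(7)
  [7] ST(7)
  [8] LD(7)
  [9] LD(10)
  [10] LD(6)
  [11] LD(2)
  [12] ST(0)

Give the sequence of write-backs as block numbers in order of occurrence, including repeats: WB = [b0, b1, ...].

0: R B9 → L1 miss [-]
1: R B2 → L2 miss [-]
2: W B2 → L2 hit [D]
3: W B2 → L2 hit [D]
4: W B10 → L2 miss wb→B2 [D]
5: W B10 → L2 hit [D]
6: W B7 → L3 miss [D]
7: W B7 → L3 hit [D]
8: R B7 → L3 hit [D]
9: R B10 → L2 hit [D]
10: R B6 → L2 miss wb→B10 [-]
11: R B2 → L2 miss [-]
12: W B0 → L0 miss [D]

WB = [2, 10]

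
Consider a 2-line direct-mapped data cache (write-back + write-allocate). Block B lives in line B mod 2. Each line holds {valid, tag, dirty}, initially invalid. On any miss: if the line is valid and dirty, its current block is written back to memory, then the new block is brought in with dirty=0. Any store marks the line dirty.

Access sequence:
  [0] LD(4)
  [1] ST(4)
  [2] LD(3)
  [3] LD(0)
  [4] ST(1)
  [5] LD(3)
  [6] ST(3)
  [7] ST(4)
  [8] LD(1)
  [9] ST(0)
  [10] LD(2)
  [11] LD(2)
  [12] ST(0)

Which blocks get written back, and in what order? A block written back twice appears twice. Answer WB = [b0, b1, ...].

WB = [4, 1, 3, 4, 0]

0: R B4 -> L0 miss  d=-]
1: W B4 -> L0 hit  d=D]
2: R B3 -> L1 miss  d=-]
3: R B0 -> L0 miss wb->B4  d=-]
4: W B1 -> L1 miss  d=D]
5: R B3 -> L1 miss wb->B1  d=-]
6: W B3 -> L1 hit  d=D]
7: W B4 -> L0 miss  d=D]
8: R B1 -> L1 miss wb->B3  d=-]
9: W B0 -> L0 miss wb->B4  d=D]
10: R B2 -> L0 miss wb->B0  d=-]
11: R B2 -> L0 hit  d=-]
12: W B0 -> L0 miss  d=D]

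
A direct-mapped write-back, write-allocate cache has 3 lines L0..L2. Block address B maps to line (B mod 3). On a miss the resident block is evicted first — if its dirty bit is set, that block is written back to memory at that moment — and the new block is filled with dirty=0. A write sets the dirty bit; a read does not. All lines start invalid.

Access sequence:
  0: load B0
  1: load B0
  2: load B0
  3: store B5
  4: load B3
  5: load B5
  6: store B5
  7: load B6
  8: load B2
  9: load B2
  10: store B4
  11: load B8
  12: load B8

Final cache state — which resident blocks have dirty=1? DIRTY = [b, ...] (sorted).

DIRTY = [4]

  0 | R B0 → L0 miss [-]
  1 | R B0 → L0 hit [-]
  2 | R B0 → L0 hit [-]
  3 | W B5 → L2 miss [D]
  4 | R B3 → L0 miss [-]
  5 | R B5 → L2 hit [D]
  6 | W B5 → L2 hit [D]
  7 | R B6 → L0 miss [-]
  8 | R B2 → L2 miss wb→B5 [-]
  9 | R B2 → L2 hit [-]
  10 | W B4 → L1 miss [D]
  11 | R B8 → L2 miss [-]
  12 | R B8 → L2 hit [-]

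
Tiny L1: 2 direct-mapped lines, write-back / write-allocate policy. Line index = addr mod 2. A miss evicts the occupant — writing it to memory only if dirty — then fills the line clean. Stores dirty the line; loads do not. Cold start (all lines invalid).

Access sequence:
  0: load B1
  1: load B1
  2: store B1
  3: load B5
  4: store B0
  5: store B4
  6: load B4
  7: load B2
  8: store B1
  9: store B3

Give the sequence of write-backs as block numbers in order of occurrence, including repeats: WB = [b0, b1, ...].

0: R B1 -> L1 miss  d=-]
1: R B1 -> L1 hit  d=-]
2: W B1 -> L1 hit  d=D]
3: R B5 -> L1 miss wb->B1  d=-]
4: W B0 -> L0 miss  d=D]
5: W B4 -> L0 miss wb->B0  d=D]
6: R B4 -> L0 hit  d=D]
7: R B2 -> L0 miss wb->B4  d=-]
8: W B1 -> L1 miss  d=D]
9: W B3 -> L1 miss wb->B1  d=D]

WB = [1, 0, 4, 1]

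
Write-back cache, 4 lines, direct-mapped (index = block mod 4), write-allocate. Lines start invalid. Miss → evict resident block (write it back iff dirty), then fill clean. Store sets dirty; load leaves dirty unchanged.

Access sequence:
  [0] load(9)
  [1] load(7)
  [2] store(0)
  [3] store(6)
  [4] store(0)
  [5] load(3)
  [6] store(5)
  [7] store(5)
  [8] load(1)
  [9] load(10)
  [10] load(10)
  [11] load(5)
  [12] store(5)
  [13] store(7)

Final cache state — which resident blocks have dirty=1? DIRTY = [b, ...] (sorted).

DIRTY = [0, 5, 7]

0: R B9 → L1 miss [-]
1: R B7 → L3 miss [-]
2: W B0 → L0 miss [D]
3: W B6 → L2 miss [D]
4: W B0 → L0 hit [D]
5: R B3 → L3 miss [-]
6: W B5 → L1 miss [D]
7: W B5 → L1 hit [D]
8: R B1 → L1 miss wb→B5 [-]
9: R B10 → L2 miss wb→B6 [-]
10: R B10 → L2 hit [-]
11: R B5 → L1 miss [-]
12: W B5 → L1 hit [D]
13: W B7 → L3 miss [D]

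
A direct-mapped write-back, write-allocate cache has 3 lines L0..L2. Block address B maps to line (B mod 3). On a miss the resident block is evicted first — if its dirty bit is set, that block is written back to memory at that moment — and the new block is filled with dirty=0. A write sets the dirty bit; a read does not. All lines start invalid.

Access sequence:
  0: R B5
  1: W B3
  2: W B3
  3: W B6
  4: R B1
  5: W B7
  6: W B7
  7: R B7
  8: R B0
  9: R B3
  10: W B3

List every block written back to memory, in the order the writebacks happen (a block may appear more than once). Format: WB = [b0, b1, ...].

0: R B5 -> L2 miss  d=-]
1: W B3 -> L0 miss  d=D]
2: W B3 -> L0 hit  d=D]
3: W B6 -> L0 miss wb->B3  d=D]
4: R B1 -> L1 miss  d=-]
5: W B7 -> L1 miss  d=D]
6: W B7 -> L1 hit  d=D]
7: R B7 -> L1 hit  d=D]
8: R B0 -> L0 miss wb->B6  d=-]
9: R B3 -> L0 miss  d=-]
10: W B3 -> L0 hit  d=D]

WB = [3, 6]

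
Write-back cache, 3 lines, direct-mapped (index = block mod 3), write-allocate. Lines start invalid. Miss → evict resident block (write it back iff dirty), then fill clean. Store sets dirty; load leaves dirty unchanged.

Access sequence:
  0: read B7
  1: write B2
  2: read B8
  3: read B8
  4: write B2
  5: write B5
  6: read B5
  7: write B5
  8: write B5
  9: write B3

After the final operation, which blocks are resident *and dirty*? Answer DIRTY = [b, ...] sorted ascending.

  0 | R B7 → L1 miss [-]
  1 | W B2 → L2 miss [D]
  2 | R B8 → L2 miss wb→B2 [-]
  3 | R B8 → L2 hit [-]
  4 | W B2 → L2 miss [D]
  5 | W B5 → L2 miss wb→B2 [D]
  6 | R B5 → L2 hit [D]
  7 | W B5 → L2 hit [D]
  8 | W B5 → L2 hit [D]
  9 | W B3 → L0 miss [D]

DIRTY = [3, 5]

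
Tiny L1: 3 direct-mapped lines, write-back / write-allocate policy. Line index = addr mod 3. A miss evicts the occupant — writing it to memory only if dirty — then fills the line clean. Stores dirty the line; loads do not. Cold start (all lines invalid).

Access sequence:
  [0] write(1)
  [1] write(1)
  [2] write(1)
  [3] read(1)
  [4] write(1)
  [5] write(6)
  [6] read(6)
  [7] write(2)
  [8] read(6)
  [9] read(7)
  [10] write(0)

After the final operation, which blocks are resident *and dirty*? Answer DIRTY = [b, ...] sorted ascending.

DIRTY = [0, 2]

  0 | W B1 → L1 miss [D]
  1 | W B1 → L1 hit [D]
  2 | W B1 → L1 hit [D]
  3 | R B1 → L1 hit [D]
  4 | W B1 → L1 hit [D]
  5 | W B6 → L0 miss [D]
  6 | R B6 → L0 hit [D]
  7 | W B2 → L2 miss [D]
  8 | R B6 → L0 hit [D]
  9 | R B7 → L1 miss wb→B1 [-]
  10 | W B0 → L0 miss wb→B6 [D]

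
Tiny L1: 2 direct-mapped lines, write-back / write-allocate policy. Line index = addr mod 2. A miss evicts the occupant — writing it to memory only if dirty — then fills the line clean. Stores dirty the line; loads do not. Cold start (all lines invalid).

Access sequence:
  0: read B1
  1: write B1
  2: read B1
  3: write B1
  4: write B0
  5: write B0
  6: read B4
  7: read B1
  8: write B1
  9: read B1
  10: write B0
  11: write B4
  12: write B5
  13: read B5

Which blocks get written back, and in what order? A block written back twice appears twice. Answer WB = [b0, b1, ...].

WB = [0, 0, 1]

0: R B1 -> L1 miss  d=-]
1: W B1 -> L1 hit  d=D]
2: R B1 -> L1 hit  d=D]
3: W B1 -> L1 hit  d=D]
4: W B0 -> L0 miss  d=D]
5: W B0 -> L0 hit  d=D]
6: R B4 -> L0 miss wb->B0  d=-]
7: R B1 -> L1 hit  d=D]
8: W B1 -> L1 hit  d=D]
9: R B1 -> L1 hit  d=D]
10: W B0 -> L0 miss  d=D]
11: W B4 -> L0 miss wb->B0  d=D]
12: W B5 -> L1 miss wb->B1  d=D]
13: R B5 -> L1 hit  d=D]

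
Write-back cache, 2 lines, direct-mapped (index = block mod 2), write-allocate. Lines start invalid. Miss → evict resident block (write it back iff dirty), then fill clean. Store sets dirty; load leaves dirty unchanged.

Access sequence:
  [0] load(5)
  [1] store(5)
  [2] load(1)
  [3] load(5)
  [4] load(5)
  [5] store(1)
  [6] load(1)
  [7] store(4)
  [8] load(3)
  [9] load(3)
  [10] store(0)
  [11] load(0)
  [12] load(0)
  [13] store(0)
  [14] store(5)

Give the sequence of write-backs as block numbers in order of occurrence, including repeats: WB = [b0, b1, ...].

0: R B5 -> L1 miss  d=-]
1: W B5 -> L1 hit  d=D]
2: R B1 -> L1 miss wb->B5  d=-]
3: R B5 -> L1 miss  d=-]
4: R B5 -> L1 hit  d=-]
5: W B1 -> L1 miss  d=D]
6: R B1 -> L1 hit  d=D]
7: W B4 -> L0 miss  d=D]
8: R B3 -> L1 miss wb->B1  d=-]
9: R B3 -> L1 hit  d=-]
10: W B0 -> L0 miss wb->B4  d=D]
11: R B0 -> L0 hit  d=D]
12: R B0 -> L0 hit  d=D]
13: W B0 -> L0 hit  d=D]
14: W B5 -> L1 miss  d=D]

WB = [5, 1, 4]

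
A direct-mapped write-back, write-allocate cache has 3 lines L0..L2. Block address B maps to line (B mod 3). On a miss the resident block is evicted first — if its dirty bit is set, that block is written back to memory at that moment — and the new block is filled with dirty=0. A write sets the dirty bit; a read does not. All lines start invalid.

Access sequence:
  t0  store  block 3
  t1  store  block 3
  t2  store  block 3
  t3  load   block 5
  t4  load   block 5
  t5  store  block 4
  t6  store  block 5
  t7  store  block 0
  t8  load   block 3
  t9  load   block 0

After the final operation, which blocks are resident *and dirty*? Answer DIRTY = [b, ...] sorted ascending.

DIRTY = [4, 5]

0: W B3 -> L0 miss  d=D]
1: W B3 -> L0 hit  d=D]
2: W B3 -> L0 hit  d=D]
3: R B5 -> L2 miss  d=-]
4: R B5 -> L2 hit  d=-]
5: W B4 -> L1 miss  d=D]
6: W B5 -> L2 hit  d=D]
7: W B0 -> L0 miss wb->B3  d=D]
8: R B3 -> L0 miss wb->B0  d=-]
9: R B0 -> L0 miss  d=-]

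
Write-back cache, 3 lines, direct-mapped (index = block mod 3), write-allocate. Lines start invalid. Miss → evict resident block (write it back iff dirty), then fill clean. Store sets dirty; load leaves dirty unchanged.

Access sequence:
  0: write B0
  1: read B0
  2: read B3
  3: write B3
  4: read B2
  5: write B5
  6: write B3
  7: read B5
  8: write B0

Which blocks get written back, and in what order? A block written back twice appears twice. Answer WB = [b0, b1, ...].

  0 | W B0 → L0 miss [D]
  1 | R B0 → L0 hit [D]
  2 | R B3 → L0 miss wb→B0 [-]
  3 | W B3 → L0 hit [D]
  4 | R B2 → L2 miss [-]
  5 | W B5 → L2 miss [D]
  6 | W B3 → L0 hit [D]
  7 | R B5 → L2 hit [D]
  8 | W B0 → L0 miss wb→B3 [D]

WB = [0, 3]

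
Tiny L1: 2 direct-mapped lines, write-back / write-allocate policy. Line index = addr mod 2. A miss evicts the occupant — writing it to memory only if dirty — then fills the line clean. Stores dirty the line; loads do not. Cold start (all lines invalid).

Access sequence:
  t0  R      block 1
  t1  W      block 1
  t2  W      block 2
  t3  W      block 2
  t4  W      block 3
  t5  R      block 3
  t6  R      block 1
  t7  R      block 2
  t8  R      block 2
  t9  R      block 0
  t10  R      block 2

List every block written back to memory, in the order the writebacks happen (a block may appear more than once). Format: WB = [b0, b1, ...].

0: R B1 -> L1 miss  d=-]
1: W B1 -> L1 hit  d=D]
2: W B2 -> L0 miss  d=D]
3: W B2 -> L0 hit  d=D]
4: W B3 -> L1 miss wb->B1  d=D]
5: R B3 -> L1 hit  d=D]
6: R B1 -> L1 miss wb->B3  d=-]
7: R B2 -> L0 hit  d=D]
8: R B2 -> L0 hit  d=D]
9: R B0 -> L0 miss wb->B2  d=-]
10: R B2 -> L0 miss  d=-]

WB = [1, 3, 2]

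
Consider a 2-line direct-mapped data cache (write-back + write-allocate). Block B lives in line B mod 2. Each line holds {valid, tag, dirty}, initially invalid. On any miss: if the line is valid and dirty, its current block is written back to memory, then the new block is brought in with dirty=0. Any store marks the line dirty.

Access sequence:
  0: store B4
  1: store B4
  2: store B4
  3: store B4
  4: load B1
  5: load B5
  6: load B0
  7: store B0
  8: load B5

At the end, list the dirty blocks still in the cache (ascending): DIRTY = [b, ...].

0: W B4 → L0 miss [D]
1: W B4 → L0 hit [D]
2: W B4 → L0 hit [D]
3: W B4 → L0 hit [D]
4: R B1 → L1 miss [-]
5: R B5 → L1 miss [-]
6: R B0 → L0 miss wb→B4 [-]
7: W B0 → L0 hit [D]
8: R B5 → L1 hit [-]

DIRTY = [0]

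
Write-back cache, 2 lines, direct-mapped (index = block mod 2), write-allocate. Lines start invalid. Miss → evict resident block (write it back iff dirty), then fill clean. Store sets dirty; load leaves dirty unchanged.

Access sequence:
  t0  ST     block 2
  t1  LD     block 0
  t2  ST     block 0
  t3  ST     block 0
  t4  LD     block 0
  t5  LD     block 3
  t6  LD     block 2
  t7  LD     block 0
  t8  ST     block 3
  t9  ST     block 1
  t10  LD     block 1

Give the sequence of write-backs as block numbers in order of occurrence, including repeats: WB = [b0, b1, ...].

0: W B2 -> L0 miss  d=D]
1: R B0 -> L0 miss wb->B2  d=-]
2: W B0 -> L0 hit  d=D]
3: W B0 -> L0 hit  d=D]
4: R B0 -> L0 hit  d=D]
5: R B3 -> L1 miss  d=-]
6: R B2 -> L0 miss wb->B0  d=-]
7: R B0 -> L0 miss  d=-]
8: W B3 -> L1 hit  d=D]
9: W B1 -> L1 miss wb->B3  d=D]
10: R B1 -> L1 hit  d=D]

WB = [2, 0, 3]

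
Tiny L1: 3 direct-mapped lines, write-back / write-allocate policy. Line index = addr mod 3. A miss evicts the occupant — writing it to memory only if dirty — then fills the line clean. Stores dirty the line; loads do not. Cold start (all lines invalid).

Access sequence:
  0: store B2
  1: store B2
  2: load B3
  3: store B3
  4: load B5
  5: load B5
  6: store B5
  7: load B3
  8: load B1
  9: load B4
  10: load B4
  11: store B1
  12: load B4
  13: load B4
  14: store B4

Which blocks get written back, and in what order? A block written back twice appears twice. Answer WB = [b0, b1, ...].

WB = [2, 1]

0: W B2 -> L2 miss  d=D]
1: W B2 -> L2 hit  d=D]
2: R B3 -> L0 miss  d=-]
3: W B3 -> L0 hit  d=D]
4: R B5 -> L2 miss wb->B2  d=-]
5: R B5 -> L2 hit  d=-]
6: W B5 -> L2 hit  d=D]
7: R B3 -> L0 hit  d=D]
8: R B1 -> L1 miss  d=-]
9: R B4 -> L1 miss  d=-]
10: R B4 -> L1 hit  d=-]
11: W B1 -> L1 miss  d=D]
12: R B4 -> L1 miss wb->B1  d=-]
13: R B4 -> L1 hit  d=-]
14: W B4 -> L1 hit  d=D]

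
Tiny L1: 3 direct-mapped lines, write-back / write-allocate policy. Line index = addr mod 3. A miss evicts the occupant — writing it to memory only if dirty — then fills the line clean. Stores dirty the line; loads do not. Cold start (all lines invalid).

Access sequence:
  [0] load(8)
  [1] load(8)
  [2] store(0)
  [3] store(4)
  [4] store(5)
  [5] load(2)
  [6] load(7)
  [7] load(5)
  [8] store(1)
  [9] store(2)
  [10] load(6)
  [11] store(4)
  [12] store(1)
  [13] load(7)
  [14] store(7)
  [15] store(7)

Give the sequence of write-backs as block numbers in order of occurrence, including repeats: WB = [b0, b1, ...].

WB = [5, 4, 0, 1, 4, 1]

0: R B8 -> L2 miss  d=-]
1: R B8 -> L2 hit  d=-]
2: W B0 -> L0 miss  d=D]
3: W B4 -> L1 miss  d=D]
4: W B5 -> L2 miss  d=D]
5: R B2 -> L2 miss wb->B5  d=-]
6: R B7 -> L1 miss wb->B4  d=-]
7: R B5 -> L2 miss  d=-]
8: W B1 -> L1 miss  d=D]
9: W B2 -> L2 miss  d=D]
10: R B6 -> L0 miss wb->B0  d=-]
11: W B4 -> L1 miss wb->B1  d=D]
12: W B1 -> L1 miss wb->B4  d=D]
13: R B7 -> L1 miss wb->B1  d=-]
14: W B7 -> L1 hit  d=D]
15: W B7 -> L1 hit  d=D]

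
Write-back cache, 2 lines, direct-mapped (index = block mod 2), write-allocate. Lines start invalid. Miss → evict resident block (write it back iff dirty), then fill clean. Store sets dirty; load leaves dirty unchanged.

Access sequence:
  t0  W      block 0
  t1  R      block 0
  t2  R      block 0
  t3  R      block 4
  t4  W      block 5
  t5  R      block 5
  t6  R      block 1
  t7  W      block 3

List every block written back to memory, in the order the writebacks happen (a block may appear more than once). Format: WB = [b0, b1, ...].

0: W B0 → L0 miss [D]
1: R B0 → L0 hit [D]
2: R B0 → L0 hit [D]
3: R B4 → L0 miss wb→B0 [-]
4: W B5 → L1 miss [D]
5: R B5 → L1 hit [D]
6: R B1 → L1 miss wb→B5 [-]
7: W B3 → L1 miss [D]

WB = [0, 5]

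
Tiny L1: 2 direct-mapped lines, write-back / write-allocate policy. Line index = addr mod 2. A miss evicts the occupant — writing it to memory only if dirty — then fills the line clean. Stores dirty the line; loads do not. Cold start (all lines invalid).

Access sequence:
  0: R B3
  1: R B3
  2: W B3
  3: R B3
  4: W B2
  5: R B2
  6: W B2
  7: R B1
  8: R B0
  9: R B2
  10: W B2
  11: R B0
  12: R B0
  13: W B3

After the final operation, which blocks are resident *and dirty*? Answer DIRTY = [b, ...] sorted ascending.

  0 | R B3 → L1 miss [-]
  1 | R B3 → L1 hit [-]
  2 | W B3 → L1 hit [D]
  3 | R B3 → L1 hit [D]
  4 | W B2 → L0 miss [D]
  5 | R B2 → L0 hit [D]
  6 | W B2 → L0 hit [D]
  7 | R B1 → L1 miss wb→B3 [-]
  8 | R B0 → L0 miss wb→B2 [-]
  9 | R B2 → L0 miss [-]
  10 | W B2 → L0 hit [D]
  11 | R B0 → L0 miss wb→B2 [-]
  12 | R B0 → L0 hit [-]
  13 | W B3 → L1 miss [D]

DIRTY = [3]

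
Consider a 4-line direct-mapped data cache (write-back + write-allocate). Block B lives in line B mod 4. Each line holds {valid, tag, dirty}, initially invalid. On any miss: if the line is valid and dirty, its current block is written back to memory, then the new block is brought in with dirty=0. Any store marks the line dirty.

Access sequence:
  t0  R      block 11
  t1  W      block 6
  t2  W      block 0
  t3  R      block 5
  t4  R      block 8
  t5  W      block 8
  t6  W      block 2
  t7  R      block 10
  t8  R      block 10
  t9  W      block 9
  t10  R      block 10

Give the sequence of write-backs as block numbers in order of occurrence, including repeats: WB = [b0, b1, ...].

  0 | R B11 → L3 miss [-]
  1 | W B6 → L2 miss [D]
  2 | W B0 → L0 miss [D]
  3 | R B5 → L1 miss [-]
  4 | R B8 → L0 miss wb→B0 [-]
  5 | W B8 → L0 hit [D]
  6 | W B2 → L2 miss wb→B6 [D]
  7 | R B10 → L2 miss wb→B2 [-]
  8 | R B10 → L2 hit [-]
  9 | W B9 → L1 miss [D]
  10 | R B10 → L2 hit [-]

WB = [0, 6, 2]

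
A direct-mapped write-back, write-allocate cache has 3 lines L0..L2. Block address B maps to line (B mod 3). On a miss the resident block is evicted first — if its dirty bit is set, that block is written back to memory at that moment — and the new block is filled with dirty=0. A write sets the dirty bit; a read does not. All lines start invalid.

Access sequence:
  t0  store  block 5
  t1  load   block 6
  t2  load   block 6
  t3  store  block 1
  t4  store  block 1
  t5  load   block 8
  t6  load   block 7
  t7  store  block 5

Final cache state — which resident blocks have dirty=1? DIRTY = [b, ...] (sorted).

DIRTY = [5]

0: W B5 → L2 miss [D]
1: R B6 → L0 miss [-]
2: R B6 → L0 hit [-]
3: W B1 → L1 miss [D]
4: W B1 → L1 hit [D]
5: R B8 → L2 miss wb→B5 [-]
6: R B7 → L1 miss wb→B1 [-]
7: W B5 → L2 miss [D]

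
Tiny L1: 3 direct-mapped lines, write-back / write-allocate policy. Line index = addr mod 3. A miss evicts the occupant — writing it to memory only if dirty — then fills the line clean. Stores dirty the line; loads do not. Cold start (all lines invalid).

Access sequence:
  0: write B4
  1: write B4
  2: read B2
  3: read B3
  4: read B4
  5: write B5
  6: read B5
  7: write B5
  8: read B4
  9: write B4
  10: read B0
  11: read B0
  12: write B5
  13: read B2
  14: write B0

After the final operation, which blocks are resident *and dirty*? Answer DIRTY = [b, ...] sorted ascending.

DIRTY = [0, 4]

  0 | W B4 → L1 miss [D]
  1 | W B4 → L1 hit [D]
  2 | R B2 → L2 miss [-]
  3 | R B3 → L0 miss [-]
  4 | R B4 → L1 hit [D]
  5 | W B5 → L2 miss [D]
  6 | R B5 → L2 hit [D]
  7 | W B5 → L2 hit [D]
  8 | R B4 → L1 hit [D]
  9 | W B4 → L1 hit [D]
  10 | R B0 → L0 miss [-]
  11 | R B0 → L0 hit [-]
  12 | W B5 → L2 hit [D]
  13 | R B2 → L2 miss wb→B5 [-]
  14 | W B0 → L0 hit [D]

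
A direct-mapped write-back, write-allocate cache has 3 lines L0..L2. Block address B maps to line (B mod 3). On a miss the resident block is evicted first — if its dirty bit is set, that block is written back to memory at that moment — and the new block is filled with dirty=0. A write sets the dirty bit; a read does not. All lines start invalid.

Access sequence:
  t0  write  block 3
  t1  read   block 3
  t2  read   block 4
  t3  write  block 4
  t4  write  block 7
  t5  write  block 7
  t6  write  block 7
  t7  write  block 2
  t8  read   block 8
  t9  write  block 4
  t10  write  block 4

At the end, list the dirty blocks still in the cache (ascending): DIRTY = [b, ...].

0: W B3 → L0 miss [D]
1: R B3 → L0 hit [D]
2: R B4 → L1 miss [-]
3: W B4 → L1 hit [D]
4: W B7 → L1 miss wb→B4 [D]
5: W B7 → L1 hit [D]
6: W B7 → L1 hit [D]
7: W B2 → L2 miss [D]
8: R B8 → L2 miss wb→B2 [-]
9: W B4 → L1 miss wb→B7 [D]
10: W B4 → L1 hit [D]

DIRTY = [3, 4]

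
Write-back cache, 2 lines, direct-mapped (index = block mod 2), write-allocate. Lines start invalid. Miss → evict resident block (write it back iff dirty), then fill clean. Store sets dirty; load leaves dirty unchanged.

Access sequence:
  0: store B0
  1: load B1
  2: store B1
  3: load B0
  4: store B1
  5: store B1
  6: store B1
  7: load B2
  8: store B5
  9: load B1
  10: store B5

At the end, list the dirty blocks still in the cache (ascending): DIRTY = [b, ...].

  0 | W B0 → L0 miss [D]
  1 | R B1 → L1 miss [-]
  2 | W B1 → L1 hit [D]
  3 | R B0 → L0 hit [D]
  4 | W B1 → L1 hit [D]
  5 | W B1 → L1 hit [D]
  6 | W B1 → L1 hit [D]
  7 | R B2 → L0 miss wb→B0 [-]
  8 | W B5 → L1 miss wb→B1 [D]
  9 | R B1 → L1 miss wb→B5 [-]
  10 | W B5 → L1 miss [D]

DIRTY = [5]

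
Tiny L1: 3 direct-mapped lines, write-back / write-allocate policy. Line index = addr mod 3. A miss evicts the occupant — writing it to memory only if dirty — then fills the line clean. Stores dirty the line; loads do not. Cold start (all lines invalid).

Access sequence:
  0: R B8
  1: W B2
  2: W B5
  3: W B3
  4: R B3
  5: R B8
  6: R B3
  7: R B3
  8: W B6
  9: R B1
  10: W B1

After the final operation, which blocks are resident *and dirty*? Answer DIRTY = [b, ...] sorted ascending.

DIRTY = [1, 6]

0: R B8 -> L2 miss  d=-]
1: W B2 -> L2 miss  d=D]
2: W B5 -> L2 miss wb->B2  d=D]
3: W B3 -> L0 miss  d=D]
4: R B3 -> L0 hit  d=D]
5: R B8 -> L2 miss wb->B5  d=-]
6: R B3 -> L0 hit  d=D]
7: R B3 -> L0 hit  d=D]
8: W B6 -> L0 miss wb->B3  d=D]
9: R B1 -> L1 miss  d=-]
10: W B1 -> L1 hit  d=D]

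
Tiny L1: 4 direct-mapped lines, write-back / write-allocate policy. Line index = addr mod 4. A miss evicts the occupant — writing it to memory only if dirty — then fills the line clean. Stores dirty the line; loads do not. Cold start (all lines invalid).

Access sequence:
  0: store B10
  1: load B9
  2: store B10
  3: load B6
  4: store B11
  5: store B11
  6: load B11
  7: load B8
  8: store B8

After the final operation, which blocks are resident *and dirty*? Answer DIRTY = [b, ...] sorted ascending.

0: W B10 -> L2 miss  d=D]
1: R B9 -> L1 miss  d=-]
2: W B10 -> L2 hit  d=D]
3: R B6 -> L2 miss wb->B10  d=-]
4: W B11 -> L3 miss  d=D]
5: W B11 -> L3 hit  d=D]
6: R B11 -> L3 hit  d=D]
7: R B8 -> L0 miss  d=-]
8: W B8 -> L0 hit  d=D]

DIRTY = [8, 11]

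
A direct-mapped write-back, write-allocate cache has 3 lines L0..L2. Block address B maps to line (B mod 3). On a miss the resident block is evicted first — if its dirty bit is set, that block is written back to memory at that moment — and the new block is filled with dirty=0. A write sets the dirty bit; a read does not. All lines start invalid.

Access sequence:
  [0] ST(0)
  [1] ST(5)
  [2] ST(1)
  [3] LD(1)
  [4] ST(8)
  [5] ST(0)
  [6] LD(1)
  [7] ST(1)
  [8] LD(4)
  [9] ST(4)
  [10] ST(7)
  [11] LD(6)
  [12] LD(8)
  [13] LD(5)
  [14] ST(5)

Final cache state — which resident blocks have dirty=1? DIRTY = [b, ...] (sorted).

DIRTY = [5, 7]

  0 | W B0 → L0 miss [D]
  1 | W B5 → L2 miss [D]
  2 | W B1 → L1 miss [D]
  3 | R B1 → L1 hit [D]
  4 | W B8 → L2 miss wb→B5 [D]
  5 | W B0 → L0 hit [D]
  6 | R B1 → L1 hit [D]
  7 | W B1 → L1 hit [D]
  8 | R B4 → L1 miss wb→B1 [-]
  9 | W B4 → L1 hit [D]
  10 | W B7 → L1 miss wb→B4 [D]
  11 | R B6 → L0 miss wb→B0 [-]
  12 | R B8 → L2 hit [D]
  13 | R B5 → L2 miss wb→B8 [-]
  14 | W B5 → L2 hit [D]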